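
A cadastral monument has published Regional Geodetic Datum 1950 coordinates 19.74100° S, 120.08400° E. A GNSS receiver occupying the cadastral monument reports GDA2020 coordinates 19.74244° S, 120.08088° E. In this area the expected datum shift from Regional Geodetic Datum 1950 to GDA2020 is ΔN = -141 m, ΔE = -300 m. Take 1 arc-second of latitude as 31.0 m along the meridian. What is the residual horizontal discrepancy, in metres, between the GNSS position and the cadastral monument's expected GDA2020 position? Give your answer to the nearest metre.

Observed coordinate differences: Δφ = -0.00144°, Δλ = -0.00312°.
Converting to metres (1° lat = 111600 m, cos φ = 0.941229): observed ΔN = -160.7 m, observed ΔE = -327.7 m.
Subtracting the expected shift leaves a residual of -160.7 − (-141) = -19.7 m north and -327.7 − (-300) = -27.7 m east.
Residual distance = √((-19.7)² + (-27.7)²) = 34.0 m.

34 m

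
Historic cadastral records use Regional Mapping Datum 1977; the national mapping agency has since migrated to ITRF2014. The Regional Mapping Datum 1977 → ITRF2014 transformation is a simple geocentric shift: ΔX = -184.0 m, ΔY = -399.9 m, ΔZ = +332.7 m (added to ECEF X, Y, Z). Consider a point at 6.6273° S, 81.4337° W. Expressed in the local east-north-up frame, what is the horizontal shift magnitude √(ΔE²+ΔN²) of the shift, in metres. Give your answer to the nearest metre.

444 m

At φ = -6.6273°, λ = -81.4337°: sin φ = -0.115410, cos φ = 0.993318, sin λ = -0.988844, cos λ = 0.148954.
ΔE = −sin λ·ΔX + cos λ·ΔY = −(-0.988844)·(-184.0) + (0.148954)·(-399.9) = -241.51 m.
ΔN = −sin φ cos λ·ΔX − sin φ sin λ·ΔY + cos φ·ΔZ = −(-0.115410)(0.148954)(-184.0) − (-0.115410)(-0.988844)(-399.9) + (0.993318)(332.7) = 372.95 m.
Horizontal magnitude = √(ΔE² + ΔN²) = √((-241.51)² + 372.95²) = 444.32 m.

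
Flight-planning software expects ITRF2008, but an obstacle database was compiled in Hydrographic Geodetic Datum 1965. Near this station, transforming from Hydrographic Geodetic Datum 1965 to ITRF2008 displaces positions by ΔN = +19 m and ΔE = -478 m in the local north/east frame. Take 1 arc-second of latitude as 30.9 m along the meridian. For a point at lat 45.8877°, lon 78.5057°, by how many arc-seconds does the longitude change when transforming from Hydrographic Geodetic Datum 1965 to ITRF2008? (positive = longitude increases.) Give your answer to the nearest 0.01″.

At latitude 45.8877°, cos φ = 0.696067.
1″ of longitude at this latitude = 30.90 × cos φ = 21.5085 m, so Δλ = -478.0 / 21.5085 = -22.224″.

Δλ = -22.22″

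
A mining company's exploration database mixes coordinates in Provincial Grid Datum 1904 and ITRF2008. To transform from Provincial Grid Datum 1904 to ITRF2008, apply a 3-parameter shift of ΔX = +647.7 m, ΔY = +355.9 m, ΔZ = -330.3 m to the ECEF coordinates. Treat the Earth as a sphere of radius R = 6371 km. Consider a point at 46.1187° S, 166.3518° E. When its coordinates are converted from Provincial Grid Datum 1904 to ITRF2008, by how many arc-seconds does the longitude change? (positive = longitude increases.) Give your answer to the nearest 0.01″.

sin φ = -0.720777, cos φ = 0.693167, sin λ = 0.235960, cos λ = -0.971763.
East component: ΔE = −sin λ·ΔX + cos λ·ΔY = −(0.235960)(647.7) + (-0.971763)(355.9) = -498.68 m.
1° of latitude spans πR/180 = 111195 m; at latitude φ, 1° of longitude spans that × cos φ = 77076.6 m, so Δλ = -498.68 / 77076.6 × 3600 = -23.292″.

Δλ = -23.29″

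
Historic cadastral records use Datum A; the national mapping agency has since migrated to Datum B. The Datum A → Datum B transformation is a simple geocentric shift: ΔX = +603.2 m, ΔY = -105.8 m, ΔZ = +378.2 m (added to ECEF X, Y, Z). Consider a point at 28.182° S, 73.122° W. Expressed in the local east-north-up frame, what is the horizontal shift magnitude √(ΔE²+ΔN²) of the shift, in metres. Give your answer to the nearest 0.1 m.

716.8 m

The local east axis at (φ, λ) is (−sin λ, cos λ, 0), so ΔE = −sin(-73.122°)·603.2 + cos(-73.122°)·(-105.8) = 546.50 m.
The local north axis is (−sin φ cos λ, −sin φ sin λ, cos φ), giving ΔN = 82.709 + 47.814 + 333.365 = 463.89 m.
Horizontal magnitude = √(ΔE² + ΔN²) = √(546.50² + 463.89²) = 716.84 m.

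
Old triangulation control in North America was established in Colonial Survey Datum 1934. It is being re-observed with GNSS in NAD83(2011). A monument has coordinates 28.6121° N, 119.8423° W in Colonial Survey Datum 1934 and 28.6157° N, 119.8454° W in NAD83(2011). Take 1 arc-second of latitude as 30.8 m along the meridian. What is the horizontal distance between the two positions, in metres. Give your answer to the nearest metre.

500 m

Δφ = 28.6157° − 28.6121° = +0.0036°; Δλ = -119.8454° − -119.8423° = -0.0031°.
1° of latitude = 3600 × 30.80 = 110880 m.
ΔN = Δφ × 110880 = 399.2 m; ΔE = Δλ × 110880 × cos(28.6121°) = -0.0031 × 110880 × 0.877882 = -301.8 m.
Distance = √(ΔE² + ΔN²) = √((-301.8)² + 399.2²) = 500.4 m.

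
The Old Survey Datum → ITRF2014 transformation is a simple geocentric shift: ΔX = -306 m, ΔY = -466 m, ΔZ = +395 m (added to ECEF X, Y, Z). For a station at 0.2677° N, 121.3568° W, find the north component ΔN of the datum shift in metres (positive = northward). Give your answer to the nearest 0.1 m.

At φ = 0.2677°, λ = -121.3568°: sin φ = 0.004672, cos φ = 0.999989, sin λ = -0.853943, cos λ = -0.520366.
ΔN = −sin φ cos λ·ΔX − sin φ sin λ·ΔY + cos φ·ΔZ = −(0.004672)(-0.520366)(-306) − (0.004672)(-0.853943)(-466) + (0.999989)(395) = 392.39 m.

ΔN = 392.4 m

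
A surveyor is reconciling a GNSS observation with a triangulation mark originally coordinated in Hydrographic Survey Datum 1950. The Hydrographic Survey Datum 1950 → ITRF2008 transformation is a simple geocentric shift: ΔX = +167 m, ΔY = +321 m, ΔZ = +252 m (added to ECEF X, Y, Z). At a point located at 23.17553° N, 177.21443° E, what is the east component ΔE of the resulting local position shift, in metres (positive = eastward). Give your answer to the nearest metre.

At φ = 23.17553°, λ = 177.21443°: sin φ = 0.393549, cos φ = 0.919304, sin λ = 0.048598, cos λ = -0.998818.
ΔE = −sin λ·ΔX + cos λ·ΔY = −(0.048598)·(167) + (-0.998818)·(321) = -328.74 m.

ΔE = -329 m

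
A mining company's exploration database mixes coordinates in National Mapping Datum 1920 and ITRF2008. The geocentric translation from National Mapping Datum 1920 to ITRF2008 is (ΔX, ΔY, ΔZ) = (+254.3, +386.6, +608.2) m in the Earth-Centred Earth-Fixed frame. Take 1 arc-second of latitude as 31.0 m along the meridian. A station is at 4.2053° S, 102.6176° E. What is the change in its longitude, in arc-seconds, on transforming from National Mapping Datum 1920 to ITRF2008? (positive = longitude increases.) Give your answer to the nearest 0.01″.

sin φ = -0.073330, cos φ = 0.997308, sin λ = 0.975850, cos λ = -0.218443.
East component: ΔE = −sin λ·ΔX + cos λ·ΔY = −(0.975850)(254.3) + (-0.218443)(386.6) = -332.61 m.
1° of latitude spans 3600 × 31.00 = 111600 m; at latitude φ, 1° of longitude spans that × cos φ = 111299.5 m, so Δλ = -332.61 / 111299.5 × 3600 = -10.758″.

Δλ = -10.76″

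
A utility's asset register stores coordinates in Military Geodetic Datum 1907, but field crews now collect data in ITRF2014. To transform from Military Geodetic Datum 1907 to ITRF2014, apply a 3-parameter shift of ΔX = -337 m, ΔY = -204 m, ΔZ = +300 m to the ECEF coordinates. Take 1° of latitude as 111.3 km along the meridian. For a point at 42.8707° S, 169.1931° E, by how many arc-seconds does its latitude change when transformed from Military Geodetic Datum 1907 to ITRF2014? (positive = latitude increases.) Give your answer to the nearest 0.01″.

Δφ = 13.55″

sin φ = -0.680346, cos φ = 0.732891, sin λ = 0.187500, cos λ = -0.982265.
North component: ΔN = −sin φ cos λ·ΔX − sin φ sin λ·ΔY + cos φ·ΔZ = −(-0.680346)(-0.982265)(-337) − (-0.680346)(0.187500)(-204) + (0.732891)(300) = 419.05 m.
1° of latitude spans 111300 m, so Δφ = 419.05 / 111300 × 3600 = 13.554″.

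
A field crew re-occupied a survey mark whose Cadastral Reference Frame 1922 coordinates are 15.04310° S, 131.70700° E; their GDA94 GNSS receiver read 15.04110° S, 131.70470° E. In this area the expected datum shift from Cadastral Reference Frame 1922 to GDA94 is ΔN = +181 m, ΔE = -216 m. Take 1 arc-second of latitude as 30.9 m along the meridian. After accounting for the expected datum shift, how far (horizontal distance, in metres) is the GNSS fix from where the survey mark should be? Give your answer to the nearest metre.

52 m

Observed coordinate differences: Δφ = +0.00200°, Δλ = -0.00230°.
Converting to metres (1° lat = 111240 m, cos φ = 0.965731): observed ΔN = 222.5 m, observed ΔE = -247.1 m.
Subtracting the expected shift leaves a residual of 222.5 − (181) = 41.5 m north and -247.1 − (-216) = -31.1 m east.
Residual distance = √(41.5² + (-31.1)²) = 51.8 m.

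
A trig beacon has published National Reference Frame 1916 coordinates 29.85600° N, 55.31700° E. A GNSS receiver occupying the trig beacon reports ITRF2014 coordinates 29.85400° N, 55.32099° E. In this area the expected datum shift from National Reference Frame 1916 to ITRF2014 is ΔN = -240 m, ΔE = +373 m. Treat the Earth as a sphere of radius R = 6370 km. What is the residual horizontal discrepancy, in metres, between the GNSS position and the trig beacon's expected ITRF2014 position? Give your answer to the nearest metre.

Observed coordinate differences: Δφ = -0.00200°, Δλ = +0.00399°.
Converting to metres (1° lat = 111177 m, cos φ = 0.867279): observed ΔN = -222.4 m, observed ΔE = 384.7 m.
Subtracting the expected shift leaves a residual of -222.4 − (-240) = 17.6 m north and 384.7 − (373) = 11.7 m east.
Residual distance = √(17.6² + 11.7²) = 21.2 m.

21 m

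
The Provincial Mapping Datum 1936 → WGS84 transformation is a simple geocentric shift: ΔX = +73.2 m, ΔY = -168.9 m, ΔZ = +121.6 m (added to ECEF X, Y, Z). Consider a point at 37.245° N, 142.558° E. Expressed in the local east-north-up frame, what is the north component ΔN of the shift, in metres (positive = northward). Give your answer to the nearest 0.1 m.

ΔN = 194.1 m

The local north axis is (−sin φ cos λ, −sin φ sin λ, cos φ), giving ΔN = 35.175 + 62.147 + 96.800 = 194.12 m.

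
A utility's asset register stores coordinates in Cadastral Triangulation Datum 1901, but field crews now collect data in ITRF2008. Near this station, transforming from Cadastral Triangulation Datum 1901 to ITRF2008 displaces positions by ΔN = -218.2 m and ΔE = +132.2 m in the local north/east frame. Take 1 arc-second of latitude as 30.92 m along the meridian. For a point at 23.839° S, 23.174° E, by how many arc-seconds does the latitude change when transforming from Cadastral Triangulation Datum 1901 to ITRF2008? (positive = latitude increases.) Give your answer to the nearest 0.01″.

Δφ = -7.06″

1″ of latitude = 30.92 m, so Δφ = -218.2 / 30.92 = -7.057″.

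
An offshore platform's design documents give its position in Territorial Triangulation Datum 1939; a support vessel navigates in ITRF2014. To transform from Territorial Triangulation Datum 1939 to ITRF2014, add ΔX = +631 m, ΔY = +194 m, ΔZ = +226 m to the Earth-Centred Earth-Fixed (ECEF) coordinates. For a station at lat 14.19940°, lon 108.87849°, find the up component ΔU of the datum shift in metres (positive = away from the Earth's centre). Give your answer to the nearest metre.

ΔU = 35 m

At φ = 14.19940°, λ = 108.87849°: sin φ = 0.245297, cos φ = 0.969448, sin λ = 0.946207, cos λ = -0.323562.
ΔU = cos φ cos λ·ΔX + cos φ sin λ·ΔY + sin φ·ΔZ = (0.969448)(-0.323562)(631) + (0.969448)(0.946207)(194) + (0.245297)(226) = 35.46 m.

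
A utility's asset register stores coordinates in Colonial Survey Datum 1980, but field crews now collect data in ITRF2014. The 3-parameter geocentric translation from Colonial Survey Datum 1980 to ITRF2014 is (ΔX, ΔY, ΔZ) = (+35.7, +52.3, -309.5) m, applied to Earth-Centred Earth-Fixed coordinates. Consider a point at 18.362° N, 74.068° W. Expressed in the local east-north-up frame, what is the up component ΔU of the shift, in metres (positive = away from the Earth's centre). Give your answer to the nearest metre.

At φ = 18.362°, λ = -74.068°: sin φ = 0.315020, cos φ = 0.949085, sin λ = -0.961588, cos λ = 0.274496.
ΔU = cos φ cos λ·ΔX + cos φ sin λ·ΔY + sin φ·ΔZ = (0.949085)(0.274496)(35.7) + (0.949085)(-0.961588)(52.3) + (0.315020)(-309.5) = -135.93 m.

ΔU = -136 m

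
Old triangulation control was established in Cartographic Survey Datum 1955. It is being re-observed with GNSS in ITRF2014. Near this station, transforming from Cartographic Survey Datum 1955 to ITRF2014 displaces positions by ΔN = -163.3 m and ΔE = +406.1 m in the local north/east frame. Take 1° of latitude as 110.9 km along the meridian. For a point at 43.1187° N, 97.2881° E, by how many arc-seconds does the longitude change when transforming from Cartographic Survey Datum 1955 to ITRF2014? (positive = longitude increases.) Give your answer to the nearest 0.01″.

At latitude 43.1187°, cos φ = 0.729939.
1° of longitude at this latitude = 110.9 × cos φ = 80.95 km, so Δλ = 406.1 / 80950.3 = 0.0050167° = 18.060″.

Δλ = 18.06″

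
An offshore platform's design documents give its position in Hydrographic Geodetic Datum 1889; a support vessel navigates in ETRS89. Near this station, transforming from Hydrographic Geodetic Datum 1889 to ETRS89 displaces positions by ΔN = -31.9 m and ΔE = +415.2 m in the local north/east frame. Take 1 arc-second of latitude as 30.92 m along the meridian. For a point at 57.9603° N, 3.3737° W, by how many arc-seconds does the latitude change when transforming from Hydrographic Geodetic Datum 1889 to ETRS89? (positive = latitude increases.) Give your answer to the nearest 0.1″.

Δφ = -1.0″

1″ of latitude = 30.92 m, so Δφ = -31.9 / 30.92 = -1.032″.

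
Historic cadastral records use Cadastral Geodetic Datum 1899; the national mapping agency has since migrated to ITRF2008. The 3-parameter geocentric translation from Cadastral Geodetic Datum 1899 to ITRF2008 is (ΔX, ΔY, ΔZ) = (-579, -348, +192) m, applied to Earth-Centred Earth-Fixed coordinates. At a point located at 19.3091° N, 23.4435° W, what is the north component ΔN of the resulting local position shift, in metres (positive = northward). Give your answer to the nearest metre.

The local north axis is (−sin φ cos λ, −sin φ sin λ, cos φ), giving ΔN = 175.651 − 45.780 + 181.200 = 311.07 m.

ΔN = 311 m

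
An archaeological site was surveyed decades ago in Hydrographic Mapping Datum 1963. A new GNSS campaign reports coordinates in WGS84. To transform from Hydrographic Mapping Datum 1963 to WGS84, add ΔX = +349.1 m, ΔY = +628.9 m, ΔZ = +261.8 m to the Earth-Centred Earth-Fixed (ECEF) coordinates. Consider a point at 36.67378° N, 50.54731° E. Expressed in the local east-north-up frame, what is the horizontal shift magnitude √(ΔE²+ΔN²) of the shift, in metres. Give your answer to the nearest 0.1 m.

At φ = 36.67378°, λ = 50.54731°: sin φ = 0.597258, cos φ = 0.802049, sin λ = 0.772150, cos λ = 0.635441.
ΔE = −sin λ·ΔX + cos λ·ΔY = −(0.772150)·(349.1) + (0.635441)·(628.9) = 130.07 m.
ΔN = −sin φ cos λ·ΔX − sin φ sin λ·ΔY + cos φ·ΔZ = −(0.597258)(0.635441)(349.1) − (0.597258)(0.772150)(628.9) + (0.802049)(261.8) = -212.55 m.
Horizontal magnitude = √(ΔE² + ΔN²) = √(130.07² + (-212.55)²) = 249.19 m.

249.2 m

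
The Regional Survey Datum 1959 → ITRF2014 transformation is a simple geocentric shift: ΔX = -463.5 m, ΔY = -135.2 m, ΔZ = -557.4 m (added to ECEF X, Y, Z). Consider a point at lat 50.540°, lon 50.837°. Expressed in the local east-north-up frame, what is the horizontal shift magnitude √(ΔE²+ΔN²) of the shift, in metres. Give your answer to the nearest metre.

278 m

The local east axis at (φ, λ) is (−sin λ, cos λ, 0), so ΔE = −sin(50.837°)·(-463.5) + cos(50.837°)·(-135.2) = 273.99 m.
The local north axis is (−sin φ cos λ, −sin φ sin λ, cos φ), giving ΔN = 225.995 + 80.934 − 354.250 = -47.32 m.
Horizontal magnitude = √(ΔE² + ΔN²) = √(273.99² + (-47.32)²) = 278.05 m.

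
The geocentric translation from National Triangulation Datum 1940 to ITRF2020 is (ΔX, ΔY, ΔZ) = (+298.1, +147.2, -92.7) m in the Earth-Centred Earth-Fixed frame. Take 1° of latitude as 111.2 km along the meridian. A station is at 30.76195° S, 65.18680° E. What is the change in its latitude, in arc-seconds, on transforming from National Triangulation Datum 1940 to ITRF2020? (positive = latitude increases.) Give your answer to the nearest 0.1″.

Δφ = 1.7″

sin φ = -0.511472, cos φ = 0.859300, sin λ = 0.907681, cos λ = 0.419661.
North component: ΔN = −sin φ cos λ·ΔX − sin φ sin λ·ΔY + cos φ·ΔZ = −(-0.511472)(0.419661)(298.1) − (-0.511472)(0.907681)(147.2) + (0.859300)(-92.7) = 52.67 m.
1° of latitude spans 111200 m, so Δφ = 52.67 / 111200 × 3600 = 1.705″.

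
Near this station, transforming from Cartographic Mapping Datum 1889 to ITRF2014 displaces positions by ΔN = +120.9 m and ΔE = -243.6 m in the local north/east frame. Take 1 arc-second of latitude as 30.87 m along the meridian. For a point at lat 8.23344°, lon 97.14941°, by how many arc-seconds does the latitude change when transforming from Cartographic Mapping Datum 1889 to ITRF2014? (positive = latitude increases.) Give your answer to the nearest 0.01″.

Δφ = 3.92″

1″ of latitude = 30.87 m, so Δφ = 120.9 / 30.87 = 3.916″.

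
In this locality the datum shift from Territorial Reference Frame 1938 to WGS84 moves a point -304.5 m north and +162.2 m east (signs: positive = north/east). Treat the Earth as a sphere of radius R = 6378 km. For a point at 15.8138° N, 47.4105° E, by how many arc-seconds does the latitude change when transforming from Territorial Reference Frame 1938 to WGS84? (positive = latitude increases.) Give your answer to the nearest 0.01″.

On a sphere of radius R, 1 rad of latitude = R, so Δφ = ΔN / R = -304.5 / 6378000 = -4.7742e-05 rad = -9.848″.

Δφ = -9.85″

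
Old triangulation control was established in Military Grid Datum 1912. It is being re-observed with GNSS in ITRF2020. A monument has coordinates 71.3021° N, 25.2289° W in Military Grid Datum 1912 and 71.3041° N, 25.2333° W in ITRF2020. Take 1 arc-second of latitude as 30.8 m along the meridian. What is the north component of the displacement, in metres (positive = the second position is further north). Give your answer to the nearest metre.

ΔN = 222 m

Δφ = 71.3041° − 71.3021° = +0.0020°; Δλ = -25.2333° − -25.2289° = -0.0044°.
1° of latitude = 3600 × 30.80 = 110880 m.
ΔN = Δφ × 110880 = 221.8 m; ΔE = Δλ × 110880 × cos(71.3021°) = -0.0044 × 110880 × 0.320578 = -156.4 m.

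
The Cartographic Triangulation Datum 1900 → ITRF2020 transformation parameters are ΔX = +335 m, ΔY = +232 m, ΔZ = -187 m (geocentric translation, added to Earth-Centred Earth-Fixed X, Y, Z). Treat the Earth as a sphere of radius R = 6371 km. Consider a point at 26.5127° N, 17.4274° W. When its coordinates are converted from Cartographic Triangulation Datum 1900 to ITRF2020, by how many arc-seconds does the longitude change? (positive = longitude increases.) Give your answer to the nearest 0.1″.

Δλ = 11.6″

sin φ = 0.446396, cos φ = 0.894835, sin λ = -0.299497, cos λ = 0.954097.
East component: ΔE = −sin λ·ΔX + cos λ·ΔY = −(-0.299497)(335) + (0.954097)(232) = 321.68 m.
1° of latitude spans πR/180 = 111195 m; at latitude φ, 1° of longitude spans that × cos φ = 99501.2 m, so Δλ = 321.68 / 99501.2 × 3600 = 11.639″.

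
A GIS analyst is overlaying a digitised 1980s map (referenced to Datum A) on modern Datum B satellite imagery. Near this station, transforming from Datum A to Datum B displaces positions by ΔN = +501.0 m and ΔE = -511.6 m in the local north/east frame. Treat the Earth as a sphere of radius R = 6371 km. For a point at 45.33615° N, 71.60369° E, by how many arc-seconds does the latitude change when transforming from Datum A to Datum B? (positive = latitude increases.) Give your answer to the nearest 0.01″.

On a sphere of radius R, 1 rad of latitude = R, so Δφ = ΔN / R = 501.0 / 6371000 = 7.8638e-05 rad = 16.220″.

Δφ = 16.22″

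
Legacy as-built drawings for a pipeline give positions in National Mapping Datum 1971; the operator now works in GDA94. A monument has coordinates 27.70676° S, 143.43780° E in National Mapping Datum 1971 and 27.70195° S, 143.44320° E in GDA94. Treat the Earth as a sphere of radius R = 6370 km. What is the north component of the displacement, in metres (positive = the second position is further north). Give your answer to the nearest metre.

ΔN = 535 m

Δφ = -27.70195° − -27.70676° = +0.00481°; Δλ = 143.44320° − 143.43780° = +0.00540°.
1° along a meridian = πR/180 = 111177 m.
ΔN = Δφ × 111177 = 534.8 m; ΔE = Δλ × 111177 × cos(-27.70676°) = +0.00540 × 111177 × 0.885339 = 531.5 m.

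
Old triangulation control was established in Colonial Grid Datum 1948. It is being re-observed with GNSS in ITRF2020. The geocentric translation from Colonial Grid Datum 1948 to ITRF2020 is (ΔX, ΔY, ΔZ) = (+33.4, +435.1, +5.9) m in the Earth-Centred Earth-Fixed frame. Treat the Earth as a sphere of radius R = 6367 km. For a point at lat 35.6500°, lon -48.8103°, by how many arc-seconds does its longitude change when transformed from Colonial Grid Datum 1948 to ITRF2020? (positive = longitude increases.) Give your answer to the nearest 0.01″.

Δλ = 12.43″

sin φ = 0.582832, cos φ = 0.812592, sin λ = -0.752533, cos λ = 0.658554.
East component: ΔE = −sin λ·ΔX + cos λ·ΔY = −(-0.752533)(33.4) + (0.658554)(435.1) = 311.67 m.
1° of latitude spans πR/180 = 111125 m; at latitude φ, 1° of longitude spans that × cos φ = 90299.4 m, so Δλ = 311.67 / 90299.4 × 3600 = 12.426″.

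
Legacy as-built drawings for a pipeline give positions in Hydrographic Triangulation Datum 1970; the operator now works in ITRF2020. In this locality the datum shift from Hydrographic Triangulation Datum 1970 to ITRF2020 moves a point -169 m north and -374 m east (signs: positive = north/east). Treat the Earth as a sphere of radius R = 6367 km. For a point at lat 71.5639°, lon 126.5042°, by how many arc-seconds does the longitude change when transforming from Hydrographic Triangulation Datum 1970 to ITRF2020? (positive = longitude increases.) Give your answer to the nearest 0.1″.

Δλ = -38.3″

At latitude 71.5639°, cos φ = 0.316247.
One radian of longitude at latitude φ spans R cos φ, so Δλ = ΔE / (R cos φ) = -374.0 / (6367000 × 0.316247) = -1.8574e-04 rad = -38.312″.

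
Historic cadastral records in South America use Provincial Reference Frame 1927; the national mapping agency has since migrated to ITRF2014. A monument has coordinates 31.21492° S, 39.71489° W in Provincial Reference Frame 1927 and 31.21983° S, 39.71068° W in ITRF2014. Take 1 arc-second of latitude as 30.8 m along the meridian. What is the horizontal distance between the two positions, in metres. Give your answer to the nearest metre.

Δφ = -31.21983° − -31.21492° = -0.00491°; Δλ = -39.71068° − -39.71489° = +0.00421°.
1° of latitude = 3600 × 30.80 = 110880 m.
ΔN = Δφ × 110880 = -544.4 m; ΔE = Δλ × 110880 × cos(-31.21492°) = +0.00421 × 110880 × 0.855229 = 399.2 m.
Distance = √(ΔE² + ΔN²) = √(399.2² + (-544.4)²) = 675.1 m.

675 m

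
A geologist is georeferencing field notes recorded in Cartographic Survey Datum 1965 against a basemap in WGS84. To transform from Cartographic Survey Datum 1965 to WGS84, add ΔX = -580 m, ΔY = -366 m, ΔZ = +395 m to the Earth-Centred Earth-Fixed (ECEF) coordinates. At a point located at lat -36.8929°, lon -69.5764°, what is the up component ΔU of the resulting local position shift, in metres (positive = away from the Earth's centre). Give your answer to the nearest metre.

The local up (radial) axis is (cos φ cos λ, cos φ sin λ, sin φ), giving ΔU = -161.868 + 274.311 − 237.127 = -124.68 m.

ΔU = -125 m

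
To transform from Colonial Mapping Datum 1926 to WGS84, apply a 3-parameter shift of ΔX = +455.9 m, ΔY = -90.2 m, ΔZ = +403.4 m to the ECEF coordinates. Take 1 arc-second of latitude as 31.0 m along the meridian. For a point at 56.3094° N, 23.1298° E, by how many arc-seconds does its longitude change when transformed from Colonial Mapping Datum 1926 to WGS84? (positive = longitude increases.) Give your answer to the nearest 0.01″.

Δλ = -15.24″

sin φ = 0.832045, cos φ = 0.554708, sin λ = 0.392815, cos λ = 0.919617.
East component: ΔE = −sin λ·ΔX + cos λ·ΔY = −(0.392815)(455.9) + (0.919617)(-90.2) = -262.03 m.
1° of latitude spans 3600 × 31.00 = 111600 m; at latitude φ, 1° of longitude spans that × cos φ = 61905.4 m, so Δλ = -262.03 / 61905.4 × 3600 = -15.238″.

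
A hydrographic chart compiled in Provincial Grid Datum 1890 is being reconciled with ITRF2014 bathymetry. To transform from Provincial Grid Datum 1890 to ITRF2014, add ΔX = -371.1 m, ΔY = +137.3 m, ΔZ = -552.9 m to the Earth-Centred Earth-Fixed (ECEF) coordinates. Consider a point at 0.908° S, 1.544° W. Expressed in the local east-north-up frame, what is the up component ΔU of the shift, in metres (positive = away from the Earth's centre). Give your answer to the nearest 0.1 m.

ΔU = -365.9 m

The local up (radial) axis is (cos φ cos λ, cos φ sin λ, sin φ), giving ΔU = -370.919 − 3.699 + 8.762 = -365.86 m.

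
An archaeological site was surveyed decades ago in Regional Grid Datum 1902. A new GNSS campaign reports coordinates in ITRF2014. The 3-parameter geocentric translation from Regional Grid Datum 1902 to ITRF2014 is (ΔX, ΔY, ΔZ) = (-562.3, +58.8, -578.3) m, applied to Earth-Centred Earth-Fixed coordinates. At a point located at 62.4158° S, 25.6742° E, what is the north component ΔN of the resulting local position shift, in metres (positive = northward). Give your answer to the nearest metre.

ΔN = -694 m

At φ = -62.4158°, λ = 25.6742°: sin φ = -0.886331, cos φ = 0.463052, sin λ = 0.433253, cos λ = 0.901272.
ΔN = −sin φ cos λ·ΔX − sin φ sin λ·ΔY + cos φ·ΔZ = −(-0.886331)(0.901272)(-562.3) − (-0.886331)(0.433253)(58.8) + (0.463052)(-578.3) = -694.38 m.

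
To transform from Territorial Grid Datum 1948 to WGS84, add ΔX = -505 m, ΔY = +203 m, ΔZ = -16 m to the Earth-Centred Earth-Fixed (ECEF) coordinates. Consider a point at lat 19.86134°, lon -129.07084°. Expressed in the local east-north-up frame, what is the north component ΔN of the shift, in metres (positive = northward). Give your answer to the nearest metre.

The local north axis is (−sin φ cos λ, −sin φ sin λ, cos φ), giving ΔN = -108.138 + 53.545 − 15.048 = -69.64 m.

ΔN = -70 m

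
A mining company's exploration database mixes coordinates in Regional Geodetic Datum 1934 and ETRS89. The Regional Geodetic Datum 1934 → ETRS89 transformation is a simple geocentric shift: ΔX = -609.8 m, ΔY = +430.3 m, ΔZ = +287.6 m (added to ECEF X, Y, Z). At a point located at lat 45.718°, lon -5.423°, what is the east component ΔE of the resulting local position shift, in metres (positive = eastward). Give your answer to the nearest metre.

ΔE = 371 m

The local east axis at (φ, λ) is (−sin λ, cos λ, 0), so ΔE = −sin(-5.423°)·(-609.8) + cos(-5.423°)·430.3 = 370.74 m.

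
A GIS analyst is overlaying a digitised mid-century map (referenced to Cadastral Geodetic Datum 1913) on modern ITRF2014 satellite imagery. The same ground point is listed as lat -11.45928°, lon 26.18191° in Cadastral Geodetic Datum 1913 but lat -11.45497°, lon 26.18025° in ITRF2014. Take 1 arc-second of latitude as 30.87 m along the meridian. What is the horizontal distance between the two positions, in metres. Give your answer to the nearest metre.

512 m

Δφ = -11.45497° − -11.45928° = +0.00431°; Δλ = 26.18025° − 26.18191° = -0.00166°.
1° of latitude = 3600 × 30.87 = 111132 m.
ΔN = Δφ × 111132 = 479.0 m; ΔE = Δλ × 111132 × cos(-11.45928°) = -0.00166 × 111132 × 0.980066 = -180.8 m.
Distance = √(ΔE² + ΔN²) = √((-180.8)² + 479.0²) = 512.0 m.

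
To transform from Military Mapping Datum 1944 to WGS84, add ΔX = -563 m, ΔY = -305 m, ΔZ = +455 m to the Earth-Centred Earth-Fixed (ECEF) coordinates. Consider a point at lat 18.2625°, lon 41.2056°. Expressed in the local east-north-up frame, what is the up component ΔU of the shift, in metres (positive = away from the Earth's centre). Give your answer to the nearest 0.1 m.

ΔU = -450.5 m

At φ = 18.2625°, λ = 41.2056°: sin φ = 0.313371, cos φ = 0.949631, sin λ = 0.658763, cos λ = 0.752351.
ΔU = cos φ cos λ·ΔX + cos φ sin λ·ΔY + sin φ·ΔZ = (0.949631)(0.752351)(-563) + (0.949631)(0.658763)(-305) + (0.313371)(455) = -450.46 m.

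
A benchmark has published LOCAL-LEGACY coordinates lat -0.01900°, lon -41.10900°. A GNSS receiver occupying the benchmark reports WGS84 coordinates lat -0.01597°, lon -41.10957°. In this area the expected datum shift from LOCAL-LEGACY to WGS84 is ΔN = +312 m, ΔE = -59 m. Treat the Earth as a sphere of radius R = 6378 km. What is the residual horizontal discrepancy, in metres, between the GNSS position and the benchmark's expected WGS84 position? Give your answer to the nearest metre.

Observed coordinate differences: Δφ = +0.00303°, Δλ = -0.00057°.
Converting to metres (1° lat = 111317 m, cos φ = 1.000000): observed ΔN = 337.3 m, observed ΔE = -63.5 m.
Subtracting the expected shift leaves a residual of 337.3 − (312) = 25.3 m north and -63.5 − (-59) = -4.5 m east.
Residual distance = √(25.3² + (-4.5)²) = 25.7 m.

26 m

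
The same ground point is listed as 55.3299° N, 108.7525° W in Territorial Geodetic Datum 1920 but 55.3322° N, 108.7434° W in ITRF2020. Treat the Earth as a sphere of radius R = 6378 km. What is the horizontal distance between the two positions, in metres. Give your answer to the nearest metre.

Δφ = 55.3322° − 55.3299° = +0.0023°; Δλ = -108.7434° − -108.7525° = +0.0091°.
1° along a meridian = πR/180 = 111317 m.
ΔN = Δφ × 111317 = 256.0 m; ΔE = Δλ × 111317 × cos(55.3299°) = +0.0091 × 111317 × 0.568850 = 576.2 m.
Distance = √(ΔE² + ΔN²) = √(576.2² + 256.0²) = 630.6 m.

631 m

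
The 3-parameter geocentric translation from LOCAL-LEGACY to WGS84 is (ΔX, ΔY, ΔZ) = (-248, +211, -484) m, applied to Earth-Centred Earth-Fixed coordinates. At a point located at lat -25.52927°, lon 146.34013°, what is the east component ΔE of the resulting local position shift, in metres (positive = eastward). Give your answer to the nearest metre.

ΔE = -38 m

At φ = -25.52927°, λ = 146.34013°: sin φ = -0.430972, cos φ = 0.902365, sin λ = 0.554262, cos λ = -0.832343.
ΔE = −sin λ·ΔX + cos λ·ΔY = −(0.554262)·(-248) + (-0.832343)·(211) = -38.17 m.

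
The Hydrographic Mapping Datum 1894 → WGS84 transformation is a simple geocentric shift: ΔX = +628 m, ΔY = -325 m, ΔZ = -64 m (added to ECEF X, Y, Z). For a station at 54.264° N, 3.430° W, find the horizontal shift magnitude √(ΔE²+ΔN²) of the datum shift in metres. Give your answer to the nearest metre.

At φ = 54.264°, λ = -3.430°: sin φ = 0.811717, cos φ = 0.584051, sin λ = -0.059829, cos λ = 0.998209.
ΔE = −sin λ·ΔX + cos λ·ΔY = −(-0.059829)·(628) + (0.998209)·(-325) = -286.85 m.
ΔN = −sin φ cos λ·ΔX − sin φ sin λ·ΔY + cos φ·ΔZ = −(0.811717)(0.998209)(628) − (0.811717)(-0.059829)(-325) + (0.584051)(-64) = -562.01 m.
Horizontal magnitude = √(ΔE² + ΔN²) = √((-286.85)² + (-562.01)²) = 630.98 m.

631 m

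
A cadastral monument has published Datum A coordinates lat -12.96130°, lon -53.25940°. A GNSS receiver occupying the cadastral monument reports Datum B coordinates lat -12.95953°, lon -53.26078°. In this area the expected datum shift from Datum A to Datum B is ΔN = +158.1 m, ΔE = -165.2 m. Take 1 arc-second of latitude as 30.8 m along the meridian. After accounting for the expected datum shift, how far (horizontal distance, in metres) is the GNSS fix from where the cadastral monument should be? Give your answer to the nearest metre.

Observed coordinate differences: Δφ = +0.00177°, Δλ = -0.00138°.
Converting to metres (1° lat = 110880 m, cos φ = 0.974522): observed ΔN = 196.3 m, observed ΔE = -149.1 m.
Subtracting the expected shift leaves a residual of 196.3 − (158.1) = 38.2 m north and -149.1 − (-165.2) = 16.1 m east.
Residual distance = √(38.2² + 16.1²) = 41.4 m.

41 m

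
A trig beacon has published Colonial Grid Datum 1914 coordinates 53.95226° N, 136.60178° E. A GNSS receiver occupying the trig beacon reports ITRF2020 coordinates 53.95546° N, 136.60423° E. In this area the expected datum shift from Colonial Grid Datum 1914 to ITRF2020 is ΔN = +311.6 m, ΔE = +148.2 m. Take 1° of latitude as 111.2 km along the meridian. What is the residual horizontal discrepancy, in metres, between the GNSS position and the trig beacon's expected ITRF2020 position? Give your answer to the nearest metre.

46 m

Observed coordinate differences: Δφ = +0.00320°, Δλ = +0.00245°.
Converting to metres (1° lat = 111200 m, cos φ = 0.588459): observed ΔN = 355.8 m, observed ΔE = 160.3 m.
Subtracting the expected shift leaves a residual of 355.8 − (311.6) = 44.2 m north and 160.3 − (148.2) = 12.1 m east.
Residual distance = √(44.2² + 12.1²) = 45.9 m.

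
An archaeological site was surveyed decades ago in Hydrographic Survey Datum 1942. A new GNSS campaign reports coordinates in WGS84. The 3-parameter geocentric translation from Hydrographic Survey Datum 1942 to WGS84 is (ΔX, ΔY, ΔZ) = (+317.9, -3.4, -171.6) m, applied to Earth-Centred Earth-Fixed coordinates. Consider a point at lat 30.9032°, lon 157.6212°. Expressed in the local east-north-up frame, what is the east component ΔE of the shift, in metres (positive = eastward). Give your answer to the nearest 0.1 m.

The local east axis at (φ, λ) is (−sin λ, cos λ, 0), so ΔE = −sin(157.6212°)·317.9 + cos(157.6212°)·(-3.4) = -117.89 m.

ΔE = -117.9 m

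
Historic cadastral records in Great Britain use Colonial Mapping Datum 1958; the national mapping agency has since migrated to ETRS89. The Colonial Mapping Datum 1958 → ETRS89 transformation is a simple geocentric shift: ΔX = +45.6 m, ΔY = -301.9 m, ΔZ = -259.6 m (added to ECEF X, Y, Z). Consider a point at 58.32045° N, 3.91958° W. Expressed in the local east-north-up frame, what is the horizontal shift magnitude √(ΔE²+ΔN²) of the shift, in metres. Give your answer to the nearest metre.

355 m

The local east axis at (φ, λ) is (−sin λ, cos λ, 0), so ΔE = −sin(-3.91958°)·45.6 + cos(-3.91958°)·(-301.9) = -298.08 m.
The local north axis is (−sin φ cos λ, −sin φ sin λ, cos φ), giving ΔN = -38.715 − 17.562 − 136.334 = -192.61 m.
Horizontal magnitude = √(ΔE² + ΔN²) = √((-298.08)² + (-192.61)²) = 354.89 m.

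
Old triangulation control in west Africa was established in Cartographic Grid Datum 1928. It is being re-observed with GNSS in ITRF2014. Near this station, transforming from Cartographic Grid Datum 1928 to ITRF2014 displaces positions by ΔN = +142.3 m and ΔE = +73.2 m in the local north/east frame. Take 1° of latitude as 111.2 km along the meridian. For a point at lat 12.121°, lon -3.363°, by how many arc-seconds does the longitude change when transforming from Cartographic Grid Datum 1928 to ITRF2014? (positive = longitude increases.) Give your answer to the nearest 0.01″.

At latitude 12.121°, cos φ = 0.977706.
1° of longitude at this latitude = 111.2 × cos φ = 108.72 km, so Δλ = 73.2 / 108720.9 = 0.0006733° = 2.424″.

Δλ = 2.42″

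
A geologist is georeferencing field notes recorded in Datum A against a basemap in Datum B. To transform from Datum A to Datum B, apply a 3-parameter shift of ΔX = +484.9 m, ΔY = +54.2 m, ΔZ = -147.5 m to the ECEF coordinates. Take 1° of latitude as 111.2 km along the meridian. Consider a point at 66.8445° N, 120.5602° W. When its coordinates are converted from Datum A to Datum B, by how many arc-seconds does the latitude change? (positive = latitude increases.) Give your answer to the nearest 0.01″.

sin φ = 0.919441, cos φ = 0.393228, sin λ = -0.861095, cos λ = -0.508443.
North component: ΔN = −sin φ cos λ·ΔX − sin φ sin λ·ΔY + cos φ·ΔZ = −(0.919441)(-0.508443)(484.9) − (0.919441)(-0.861095)(54.2) + (0.393228)(-147.5) = 211.59 m.
1° of latitude spans 111200 m, so Δφ = 211.59 / 111200 × 3600 = 6.850″.

Δφ = 6.85″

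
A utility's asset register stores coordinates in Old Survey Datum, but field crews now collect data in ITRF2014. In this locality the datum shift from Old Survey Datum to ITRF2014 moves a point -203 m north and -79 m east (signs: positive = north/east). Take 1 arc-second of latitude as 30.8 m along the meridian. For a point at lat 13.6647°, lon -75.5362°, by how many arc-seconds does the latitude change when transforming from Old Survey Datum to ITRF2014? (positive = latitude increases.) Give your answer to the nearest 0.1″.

1″ of latitude = 30.80 m, so Δφ = -203.0 / 30.80 = -6.591″.

Δφ = -6.6″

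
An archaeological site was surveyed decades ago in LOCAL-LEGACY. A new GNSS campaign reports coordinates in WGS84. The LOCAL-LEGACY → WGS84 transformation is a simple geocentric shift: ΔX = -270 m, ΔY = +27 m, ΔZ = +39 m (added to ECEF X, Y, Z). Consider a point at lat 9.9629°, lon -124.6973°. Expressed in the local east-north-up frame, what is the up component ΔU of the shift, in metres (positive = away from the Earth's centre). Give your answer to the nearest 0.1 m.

At φ = 9.9629°, λ = -124.6973°: sin φ = 0.173010, cos φ = 0.984920, sin λ = -0.822171, cos λ = -0.569241.
ΔU = cos φ cos λ·ΔX + cos φ sin λ·ΔY + sin φ·ΔZ = (0.984920)(-0.569241)(-270) + (0.984920)(-0.822171)(27) + (0.173010)(39) = 136.26 m.

ΔU = 136.3 m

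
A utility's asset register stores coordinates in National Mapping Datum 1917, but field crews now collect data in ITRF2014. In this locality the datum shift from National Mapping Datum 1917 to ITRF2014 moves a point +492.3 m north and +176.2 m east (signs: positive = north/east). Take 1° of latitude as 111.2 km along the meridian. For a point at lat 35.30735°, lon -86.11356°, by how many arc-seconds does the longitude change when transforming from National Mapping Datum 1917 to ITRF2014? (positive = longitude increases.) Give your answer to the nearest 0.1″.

Δλ = 7.0″

At latitude 35.30735°, cos φ = 0.816063.
1° of longitude at this latitude = 111.2 × cos φ = 90.75 km, so Δλ = 176.2 / 90746.3 = 0.0019417° = 6.990″.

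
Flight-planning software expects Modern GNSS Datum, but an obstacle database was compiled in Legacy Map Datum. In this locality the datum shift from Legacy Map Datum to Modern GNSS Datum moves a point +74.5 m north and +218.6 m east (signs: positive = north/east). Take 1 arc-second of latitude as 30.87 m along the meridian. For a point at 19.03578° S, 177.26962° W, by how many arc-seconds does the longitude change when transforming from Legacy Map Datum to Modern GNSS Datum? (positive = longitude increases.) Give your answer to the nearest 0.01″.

At latitude -19.03578°, cos φ = 0.945315.
1″ of longitude at this latitude = 30.87 × cos φ = 29.1819 m, so Δλ = 218.6 / 29.1819 = 7.491″.

Δλ = 7.49″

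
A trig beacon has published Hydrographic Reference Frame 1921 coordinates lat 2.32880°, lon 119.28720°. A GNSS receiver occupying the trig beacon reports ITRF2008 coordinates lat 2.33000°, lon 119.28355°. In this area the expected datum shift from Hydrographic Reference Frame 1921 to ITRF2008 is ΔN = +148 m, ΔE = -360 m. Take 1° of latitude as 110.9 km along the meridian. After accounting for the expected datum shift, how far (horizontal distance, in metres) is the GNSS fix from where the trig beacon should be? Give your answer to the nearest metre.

47 m

Observed coordinate differences: Δφ = +0.00120°, Δλ = -0.00365°.
Converting to metres (1° lat = 110900 m, cos φ = 0.999174): observed ΔN = 133.1 m, observed ΔE = -404.5 m.
Subtracting the expected shift leaves a residual of 133.1 − (148) = -14.9 m north and -404.5 − (-360) = -44.5 m east.
Residual distance = √((-14.9)² + (-44.5)²) = 46.9 m.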